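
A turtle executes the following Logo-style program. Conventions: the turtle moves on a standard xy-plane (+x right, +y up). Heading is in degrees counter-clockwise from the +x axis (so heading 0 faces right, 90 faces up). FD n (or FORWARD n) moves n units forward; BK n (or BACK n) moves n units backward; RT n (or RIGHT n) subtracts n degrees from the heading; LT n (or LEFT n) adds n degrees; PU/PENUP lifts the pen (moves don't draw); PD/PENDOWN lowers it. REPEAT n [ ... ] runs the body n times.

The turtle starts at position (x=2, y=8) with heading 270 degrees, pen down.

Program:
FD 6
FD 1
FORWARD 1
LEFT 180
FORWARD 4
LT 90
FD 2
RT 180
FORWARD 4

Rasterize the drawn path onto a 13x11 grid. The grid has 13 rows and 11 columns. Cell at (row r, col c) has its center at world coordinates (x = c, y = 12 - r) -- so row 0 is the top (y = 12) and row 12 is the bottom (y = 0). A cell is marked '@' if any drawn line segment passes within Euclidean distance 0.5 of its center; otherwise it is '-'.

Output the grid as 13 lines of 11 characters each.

Segment 0: (2,8) -> (2,2)
Segment 1: (2,2) -> (2,1)
Segment 2: (2,1) -> (2,0)
Segment 3: (2,0) -> (2,4)
Segment 4: (2,4) -> (-0,4)
Segment 5: (-0,4) -> (4,4)

Answer: -----------
-----------
-----------
-----------
--@--------
--@--------
--@--------
--@--------
@@@@@------
--@--------
--@--------
--@--------
--@--------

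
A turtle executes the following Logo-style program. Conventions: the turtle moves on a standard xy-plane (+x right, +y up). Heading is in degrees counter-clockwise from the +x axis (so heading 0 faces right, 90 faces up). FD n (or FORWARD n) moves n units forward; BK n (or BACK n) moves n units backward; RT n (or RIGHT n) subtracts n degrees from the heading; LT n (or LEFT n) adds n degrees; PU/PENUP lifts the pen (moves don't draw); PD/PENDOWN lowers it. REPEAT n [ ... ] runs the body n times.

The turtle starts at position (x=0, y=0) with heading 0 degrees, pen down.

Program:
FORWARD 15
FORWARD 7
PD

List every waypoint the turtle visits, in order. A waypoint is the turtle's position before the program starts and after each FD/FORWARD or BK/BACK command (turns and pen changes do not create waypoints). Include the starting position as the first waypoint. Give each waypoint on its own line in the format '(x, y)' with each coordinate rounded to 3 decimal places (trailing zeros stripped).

Executing turtle program step by step:
Start: pos=(0,0), heading=0, pen down
FD 15: (0,0) -> (15,0) [heading=0, draw]
FD 7: (15,0) -> (22,0) [heading=0, draw]
PD: pen down
Final: pos=(22,0), heading=0, 2 segment(s) drawn
Waypoints (3 total):
(0, 0)
(15, 0)
(22, 0)

Answer: (0, 0)
(15, 0)
(22, 0)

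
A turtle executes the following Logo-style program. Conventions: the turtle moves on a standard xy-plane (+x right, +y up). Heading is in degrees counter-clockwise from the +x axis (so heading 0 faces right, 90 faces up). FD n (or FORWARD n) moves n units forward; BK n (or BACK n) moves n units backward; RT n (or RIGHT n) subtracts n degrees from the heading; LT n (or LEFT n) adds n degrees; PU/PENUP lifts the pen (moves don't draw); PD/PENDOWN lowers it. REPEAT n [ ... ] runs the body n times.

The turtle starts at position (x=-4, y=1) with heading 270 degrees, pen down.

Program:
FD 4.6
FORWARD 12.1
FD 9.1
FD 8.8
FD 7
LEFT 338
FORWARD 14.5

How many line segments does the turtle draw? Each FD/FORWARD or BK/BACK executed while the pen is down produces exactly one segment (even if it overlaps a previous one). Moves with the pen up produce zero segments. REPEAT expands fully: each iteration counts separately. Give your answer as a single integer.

Executing turtle program step by step:
Start: pos=(-4,1), heading=270, pen down
FD 4.6: (-4,1) -> (-4,-3.6) [heading=270, draw]
FD 12.1: (-4,-3.6) -> (-4,-15.7) [heading=270, draw]
FD 9.1: (-4,-15.7) -> (-4,-24.8) [heading=270, draw]
FD 8.8: (-4,-24.8) -> (-4,-33.6) [heading=270, draw]
FD 7: (-4,-33.6) -> (-4,-40.6) [heading=270, draw]
LT 338: heading 270 -> 248
FD 14.5: (-4,-40.6) -> (-9.432,-54.044) [heading=248, draw]
Final: pos=(-9.432,-54.044), heading=248, 6 segment(s) drawn
Segments drawn: 6

Answer: 6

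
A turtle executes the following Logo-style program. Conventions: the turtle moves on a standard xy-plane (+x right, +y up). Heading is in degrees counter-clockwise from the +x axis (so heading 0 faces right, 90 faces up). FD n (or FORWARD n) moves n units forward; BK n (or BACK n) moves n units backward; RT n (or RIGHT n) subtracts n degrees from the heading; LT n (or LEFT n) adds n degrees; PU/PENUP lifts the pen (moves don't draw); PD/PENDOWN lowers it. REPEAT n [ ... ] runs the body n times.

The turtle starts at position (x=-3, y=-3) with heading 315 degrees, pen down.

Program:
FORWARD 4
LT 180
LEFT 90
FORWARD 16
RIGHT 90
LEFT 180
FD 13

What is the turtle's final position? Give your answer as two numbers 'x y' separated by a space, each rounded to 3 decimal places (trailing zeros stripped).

Answer: -2.293 -26.335

Derivation:
Executing turtle program step by step:
Start: pos=(-3,-3), heading=315, pen down
FD 4: (-3,-3) -> (-0.172,-5.828) [heading=315, draw]
LT 180: heading 315 -> 135
LT 90: heading 135 -> 225
FD 16: (-0.172,-5.828) -> (-11.485,-17.142) [heading=225, draw]
RT 90: heading 225 -> 135
LT 180: heading 135 -> 315
FD 13: (-11.485,-17.142) -> (-2.293,-26.335) [heading=315, draw]
Final: pos=(-2.293,-26.335), heading=315, 3 segment(s) drawn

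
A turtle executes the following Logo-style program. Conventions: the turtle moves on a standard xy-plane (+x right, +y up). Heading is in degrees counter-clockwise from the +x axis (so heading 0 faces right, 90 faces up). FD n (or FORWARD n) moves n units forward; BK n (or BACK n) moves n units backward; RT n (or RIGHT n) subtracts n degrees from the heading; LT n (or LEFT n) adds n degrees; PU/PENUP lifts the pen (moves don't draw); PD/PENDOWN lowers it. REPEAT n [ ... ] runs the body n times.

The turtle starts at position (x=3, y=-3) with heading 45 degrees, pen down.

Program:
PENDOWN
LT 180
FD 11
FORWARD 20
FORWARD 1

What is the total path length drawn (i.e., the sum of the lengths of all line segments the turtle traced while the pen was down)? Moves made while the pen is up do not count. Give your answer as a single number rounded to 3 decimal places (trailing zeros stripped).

Answer: 32

Derivation:
Executing turtle program step by step:
Start: pos=(3,-3), heading=45, pen down
PD: pen down
LT 180: heading 45 -> 225
FD 11: (3,-3) -> (-4.778,-10.778) [heading=225, draw]
FD 20: (-4.778,-10.778) -> (-18.92,-24.92) [heading=225, draw]
FD 1: (-18.92,-24.92) -> (-19.627,-25.627) [heading=225, draw]
Final: pos=(-19.627,-25.627), heading=225, 3 segment(s) drawn

Segment lengths:
  seg 1: (3,-3) -> (-4.778,-10.778), length = 11
  seg 2: (-4.778,-10.778) -> (-18.92,-24.92), length = 20
  seg 3: (-18.92,-24.92) -> (-19.627,-25.627), length = 1
Total = 32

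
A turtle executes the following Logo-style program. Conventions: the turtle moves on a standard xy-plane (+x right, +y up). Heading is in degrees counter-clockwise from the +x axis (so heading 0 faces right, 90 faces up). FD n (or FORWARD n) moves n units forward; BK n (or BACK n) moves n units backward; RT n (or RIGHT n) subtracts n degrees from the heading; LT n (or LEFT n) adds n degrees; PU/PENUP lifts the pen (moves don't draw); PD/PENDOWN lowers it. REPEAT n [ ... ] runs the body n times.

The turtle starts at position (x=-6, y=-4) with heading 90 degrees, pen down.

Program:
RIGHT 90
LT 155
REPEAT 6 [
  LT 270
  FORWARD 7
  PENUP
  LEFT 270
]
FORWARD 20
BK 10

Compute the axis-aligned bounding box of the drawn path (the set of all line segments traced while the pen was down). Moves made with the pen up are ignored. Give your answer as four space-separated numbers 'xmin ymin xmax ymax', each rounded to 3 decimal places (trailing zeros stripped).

Answer: -6 -4 -3.042 2.344

Derivation:
Executing turtle program step by step:
Start: pos=(-6,-4), heading=90, pen down
RT 90: heading 90 -> 0
LT 155: heading 0 -> 155
REPEAT 6 [
  -- iteration 1/6 --
  LT 270: heading 155 -> 65
  FD 7: (-6,-4) -> (-3.042,2.344) [heading=65, draw]
  PU: pen up
  LT 270: heading 65 -> 335
  -- iteration 2/6 --
  LT 270: heading 335 -> 245
  FD 7: (-3.042,2.344) -> (-6,-4) [heading=245, move]
  PU: pen up
  LT 270: heading 245 -> 155
  -- iteration 3/6 --
  LT 270: heading 155 -> 65
  FD 7: (-6,-4) -> (-3.042,2.344) [heading=65, move]
  PU: pen up
  LT 270: heading 65 -> 335
  -- iteration 4/6 --
  LT 270: heading 335 -> 245
  FD 7: (-3.042,2.344) -> (-6,-4) [heading=245, move]
  PU: pen up
  LT 270: heading 245 -> 155
  -- iteration 5/6 --
  LT 270: heading 155 -> 65
  FD 7: (-6,-4) -> (-3.042,2.344) [heading=65, move]
  PU: pen up
  LT 270: heading 65 -> 335
  -- iteration 6/6 --
  LT 270: heading 335 -> 245
  FD 7: (-3.042,2.344) -> (-6,-4) [heading=245, move]
  PU: pen up
  LT 270: heading 245 -> 155
]
FD 20: (-6,-4) -> (-24.126,4.452) [heading=155, move]
BK 10: (-24.126,4.452) -> (-15.063,0.226) [heading=155, move]
Final: pos=(-15.063,0.226), heading=155, 1 segment(s) drawn

Segment endpoints: x in {-6, -3.042}, y in {-4, 2.344}
xmin=-6, ymin=-4, xmax=-3.042, ymax=2.344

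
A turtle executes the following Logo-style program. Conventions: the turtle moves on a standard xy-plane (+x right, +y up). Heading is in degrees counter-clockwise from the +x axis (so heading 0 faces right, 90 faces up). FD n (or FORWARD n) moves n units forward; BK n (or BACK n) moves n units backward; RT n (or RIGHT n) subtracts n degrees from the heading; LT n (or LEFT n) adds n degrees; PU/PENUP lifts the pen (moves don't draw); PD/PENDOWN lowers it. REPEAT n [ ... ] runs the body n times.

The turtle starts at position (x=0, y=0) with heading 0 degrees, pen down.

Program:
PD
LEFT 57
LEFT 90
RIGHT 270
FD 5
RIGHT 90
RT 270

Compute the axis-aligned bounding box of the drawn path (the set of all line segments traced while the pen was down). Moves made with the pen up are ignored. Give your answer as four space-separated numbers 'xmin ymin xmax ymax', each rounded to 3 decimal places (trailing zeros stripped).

Answer: -2.723 -4.193 0 0

Derivation:
Executing turtle program step by step:
Start: pos=(0,0), heading=0, pen down
PD: pen down
LT 57: heading 0 -> 57
LT 90: heading 57 -> 147
RT 270: heading 147 -> 237
FD 5: (0,0) -> (-2.723,-4.193) [heading=237, draw]
RT 90: heading 237 -> 147
RT 270: heading 147 -> 237
Final: pos=(-2.723,-4.193), heading=237, 1 segment(s) drawn

Segment endpoints: x in {-2.723, 0}, y in {-4.193, 0}
xmin=-2.723, ymin=-4.193, xmax=0, ymax=0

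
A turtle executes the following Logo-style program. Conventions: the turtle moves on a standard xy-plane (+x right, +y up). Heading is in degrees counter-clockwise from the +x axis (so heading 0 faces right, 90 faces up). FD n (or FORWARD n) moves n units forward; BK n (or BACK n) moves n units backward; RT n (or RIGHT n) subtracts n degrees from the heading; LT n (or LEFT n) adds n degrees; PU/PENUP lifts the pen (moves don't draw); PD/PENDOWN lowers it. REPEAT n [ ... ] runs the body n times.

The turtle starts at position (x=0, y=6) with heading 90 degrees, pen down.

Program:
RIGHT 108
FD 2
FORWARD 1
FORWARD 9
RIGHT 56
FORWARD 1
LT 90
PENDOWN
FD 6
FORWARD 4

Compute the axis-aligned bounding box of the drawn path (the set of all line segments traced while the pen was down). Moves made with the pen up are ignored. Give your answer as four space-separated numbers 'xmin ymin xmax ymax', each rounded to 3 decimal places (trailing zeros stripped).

Answer: 0 1.331 21.301 6

Derivation:
Executing turtle program step by step:
Start: pos=(0,6), heading=90, pen down
RT 108: heading 90 -> 342
FD 2: (0,6) -> (1.902,5.382) [heading=342, draw]
FD 1: (1.902,5.382) -> (2.853,5.073) [heading=342, draw]
FD 9: (2.853,5.073) -> (11.413,2.292) [heading=342, draw]
RT 56: heading 342 -> 286
FD 1: (11.413,2.292) -> (11.688,1.331) [heading=286, draw]
LT 90: heading 286 -> 16
PD: pen down
FD 6: (11.688,1.331) -> (17.456,2.984) [heading=16, draw]
FD 4: (17.456,2.984) -> (21.301,4.087) [heading=16, draw]
Final: pos=(21.301,4.087), heading=16, 6 segment(s) drawn

Segment endpoints: x in {0, 1.902, 2.853, 11.413, 11.688, 17.456, 21.301}, y in {1.331, 2.292, 2.984, 4.087, 5.073, 5.382, 6}
xmin=0, ymin=1.331, xmax=21.301, ymax=6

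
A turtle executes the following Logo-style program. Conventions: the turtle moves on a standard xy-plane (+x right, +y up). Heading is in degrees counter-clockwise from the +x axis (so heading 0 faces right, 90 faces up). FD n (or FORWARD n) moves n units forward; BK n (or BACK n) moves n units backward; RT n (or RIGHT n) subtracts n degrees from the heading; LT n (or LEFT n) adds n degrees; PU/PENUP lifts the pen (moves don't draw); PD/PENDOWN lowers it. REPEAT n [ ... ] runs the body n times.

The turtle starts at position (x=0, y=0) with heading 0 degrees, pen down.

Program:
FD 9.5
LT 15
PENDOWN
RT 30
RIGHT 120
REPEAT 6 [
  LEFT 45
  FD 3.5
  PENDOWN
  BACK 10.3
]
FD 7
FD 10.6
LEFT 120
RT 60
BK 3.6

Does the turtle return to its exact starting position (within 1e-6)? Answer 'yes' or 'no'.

Executing turtle program step by step:
Start: pos=(0,0), heading=0, pen down
FD 9.5: (0,0) -> (9.5,0) [heading=0, draw]
LT 15: heading 0 -> 15
PD: pen down
RT 30: heading 15 -> 345
RT 120: heading 345 -> 225
REPEAT 6 [
  -- iteration 1/6 --
  LT 45: heading 225 -> 270
  FD 3.5: (9.5,0) -> (9.5,-3.5) [heading=270, draw]
  PD: pen down
  BK 10.3: (9.5,-3.5) -> (9.5,6.8) [heading=270, draw]
  -- iteration 2/6 --
  LT 45: heading 270 -> 315
  FD 3.5: (9.5,6.8) -> (11.975,4.325) [heading=315, draw]
  PD: pen down
  BK 10.3: (11.975,4.325) -> (4.692,11.608) [heading=315, draw]
  -- iteration 3/6 --
  LT 45: heading 315 -> 0
  FD 3.5: (4.692,11.608) -> (8.192,11.608) [heading=0, draw]
  PD: pen down
  BK 10.3: (8.192,11.608) -> (-2.108,11.608) [heading=0, draw]
  -- iteration 4/6 --
  LT 45: heading 0 -> 45
  FD 3.5: (-2.108,11.608) -> (0.367,14.083) [heading=45, draw]
  PD: pen down
  BK 10.3: (0.367,14.083) -> (-6.917,6.8) [heading=45, draw]
  -- iteration 5/6 --
  LT 45: heading 45 -> 90
  FD 3.5: (-6.917,6.8) -> (-6.917,10.3) [heading=90, draw]
  PD: pen down
  BK 10.3: (-6.917,10.3) -> (-6.917,0) [heading=90, draw]
  -- iteration 6/6 --
  LT 45: heading 90 -> 135
  FD 3.5: (-6.917,0) -> (-9.392,2.475) [heading=135, draw]
  PD: pen down
  BK 10.3: (-9.392,2.475) -> (-2.108,-4.808) [heading=135, draw]
]
FD 7: (-2.108,-4.808) -> (-7.058,0.141) [heading=135, draw]
FD 10.6: (-7.058,0.141) -> (-14.553,7.637) [heading=135, draw]
LT 120: heading 135 -> 255
RT 60: heading 255 -> 195
BK 3.6: (-14.553,7.637) -> (-11.076,8.569) [heading=195, draw]
Final: pos=(-11.076,8.569), heading=195, 16 segment(s) drawn

Start position: (0, 0)
Final position: (-11.076, 8.569)
Distance = 14.004; >= 1e-6 -> NOT closed

Answer: no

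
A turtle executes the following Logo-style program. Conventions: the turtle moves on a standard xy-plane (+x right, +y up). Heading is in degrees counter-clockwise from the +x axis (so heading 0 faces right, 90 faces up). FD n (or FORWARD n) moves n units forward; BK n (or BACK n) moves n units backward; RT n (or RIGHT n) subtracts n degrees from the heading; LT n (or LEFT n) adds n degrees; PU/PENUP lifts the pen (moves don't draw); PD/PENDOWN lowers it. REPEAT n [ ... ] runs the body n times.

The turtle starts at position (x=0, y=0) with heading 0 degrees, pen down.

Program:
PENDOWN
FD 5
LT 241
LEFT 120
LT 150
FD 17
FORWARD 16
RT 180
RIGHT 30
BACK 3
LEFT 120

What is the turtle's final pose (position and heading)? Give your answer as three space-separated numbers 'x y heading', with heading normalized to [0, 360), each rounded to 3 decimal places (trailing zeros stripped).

Executing turtle program step by step:
Start: pos=(0,0), heading=0, pen down
PD: pen down
FD 5: (0,0) -> (5,0) [heading=0, draw]
LT 241: heading 0 -> 241
LT 120: heading 241 -> 1
LT 150: heading 1 -> 151
FD 17: (5,0) -> (-9.869,8.242) [heading=151, draw]
FD 16: (-9.869,8.242) -> (-23.862,15.999) [heading=151, draw]
RT 180: heading 151 -> 331
RT 30: heading 331 -> 301
BK 3: (-23.862,15.999) -> (-25.408,18.57) [heading=301, draw]
LT 120: heading 301 -> 61
Final: pos=(-25.408,18.57), heading=61, 4 segment(s) drawn

Answer: -25.408 18.57 61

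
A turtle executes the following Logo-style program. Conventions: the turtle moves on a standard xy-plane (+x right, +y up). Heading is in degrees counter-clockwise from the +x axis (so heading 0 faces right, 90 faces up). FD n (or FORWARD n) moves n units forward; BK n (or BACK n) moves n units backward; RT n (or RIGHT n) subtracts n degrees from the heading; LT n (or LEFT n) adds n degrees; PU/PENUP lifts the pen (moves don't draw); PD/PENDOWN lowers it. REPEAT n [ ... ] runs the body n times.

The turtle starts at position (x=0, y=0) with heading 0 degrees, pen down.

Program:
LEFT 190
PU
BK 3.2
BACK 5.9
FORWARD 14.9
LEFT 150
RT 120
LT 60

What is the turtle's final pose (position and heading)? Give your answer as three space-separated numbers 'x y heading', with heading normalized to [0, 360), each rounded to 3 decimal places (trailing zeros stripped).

Answer: -5.712 -1.007 280

Derivation:
Executing turtle program step by step:
Start: pos=(0,0), heading=0, pen down
LT 190: heading 0 -> 190
PU: pen up
BK 3.2: (0,0) -> (3.151,0.556) [heading=190, move]
BK 5.9: (3.151,0.556) -> (8.962,1.58) [heading=190, move]
FD 14.9: (8.962,1.58) -> (-5.712,-1.007) [heading=190, move]
LT 150: heading 190 -> 340
RT 120: heading 340 -> 220
LT 60: heading 220 -> 280
Final: pos=(-5.712,-1.007), heading=280, 0 segment(s) drawn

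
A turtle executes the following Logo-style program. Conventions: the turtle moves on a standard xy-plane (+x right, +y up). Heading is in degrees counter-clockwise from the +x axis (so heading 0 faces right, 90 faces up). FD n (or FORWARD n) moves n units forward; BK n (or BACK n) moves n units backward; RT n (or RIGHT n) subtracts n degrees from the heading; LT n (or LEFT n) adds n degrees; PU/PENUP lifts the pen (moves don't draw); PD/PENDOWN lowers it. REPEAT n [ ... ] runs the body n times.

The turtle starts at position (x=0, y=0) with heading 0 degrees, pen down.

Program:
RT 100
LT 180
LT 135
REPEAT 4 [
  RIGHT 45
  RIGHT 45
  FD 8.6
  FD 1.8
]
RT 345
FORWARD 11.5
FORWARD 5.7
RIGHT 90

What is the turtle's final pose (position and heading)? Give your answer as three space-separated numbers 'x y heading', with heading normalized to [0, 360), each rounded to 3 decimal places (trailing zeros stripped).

Answer: -11.056 -13.176 140

Derivation:
Executing turtle program step by step:
Start: pos=(0,0), heading=0, pen down
RT 100: heading 0 -> 260
LT 180: heading 260 -> 80
LT 135: heading 80 -> 215
REPEAT 4 [
  -- iteration 1/4 --
  RT 45: heading 215 -> 170
  RT 45: heading 170 -> 125
  FD 8.6: (0,0) -> (-4.933,7.045) [heading=125, draw]
  FD 1.8: (-4.933,7.045) -> (-5.965,8.519) [heading=125, draw]
  -- iteration 2/4 --
  RT 45: heading 125 -> 80
  RT 45: heading 80 -> 35
  FD 8.6: (-5.965,8.519) -> (1.08,13.452) [heading=35, draw]
  FD 1.8: (1.08,13.452) -> (2.554,14.484) [heading=35, draw]
  -- iteration 3/4 --
  RT 45: heading 35 -> 350
  RT 45: heading 350 -> 305
  FD 8.6: (2.554,14.484) -> (7.487,7.44) [heading=305, draw]
  FD 1.8: (7.487,7.44) -> (8.519,5.965) [heading=305, draw]
  -- iteration 4/4 --
  RT 45: heading 305 -> 260
  RT 45: heading 260 -> 215
  FD 8.6: (8.519,5.965) -> (1.474,1.032) [heading=215, draw]
  FD 1.8: (1.474,1.032) -> (0,0) [heading=215, draw]
]
RT 345: heading 215 -> 230
FD 11.5: (0,0) -> (-7.392,-8.81) [heading=230, draw]
FD 5.7: (-7.392,-8.81) -> (-11.056,-13.176) [heading=230, draw]
RT 90: heading 230 -> 140
Final: pos=(-11.056,-13.176), heading=140, 10 segment(s) drawn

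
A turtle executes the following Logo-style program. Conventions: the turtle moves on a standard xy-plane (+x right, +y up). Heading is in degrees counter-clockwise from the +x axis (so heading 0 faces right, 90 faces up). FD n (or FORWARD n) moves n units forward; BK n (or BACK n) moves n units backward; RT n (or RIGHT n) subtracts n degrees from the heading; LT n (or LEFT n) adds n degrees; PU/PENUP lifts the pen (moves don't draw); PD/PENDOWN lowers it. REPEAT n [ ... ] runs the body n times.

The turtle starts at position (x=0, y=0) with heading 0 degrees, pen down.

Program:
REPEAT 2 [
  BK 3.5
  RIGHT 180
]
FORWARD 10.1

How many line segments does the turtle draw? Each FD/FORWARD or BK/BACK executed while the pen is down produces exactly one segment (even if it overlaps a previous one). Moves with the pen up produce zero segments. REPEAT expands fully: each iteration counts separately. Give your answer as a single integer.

Answer: 3

Derivation:
Executing turtle program step by step:
Start: pos=(0,0), heading=0, pen down
REPEAT 2 [
  -- iteration 1/2 --
  BK 3.5: (0,0) -> (-3.5,0) [heading=0, draw]
  RT 180: heading 0 -> 180
  -- iteration 2/2 --
  BK 3.5: (-3.5,0) -> (0,0) [heading=180, draw]
  RT 180: heading 180 -> 0
]
FD 10.1: (0,0) -> (10.1,0) [heading=0, draw]
Final: pos=(10.1,0), heading=0, 3 segment(s) drawn
Segments drawn: 3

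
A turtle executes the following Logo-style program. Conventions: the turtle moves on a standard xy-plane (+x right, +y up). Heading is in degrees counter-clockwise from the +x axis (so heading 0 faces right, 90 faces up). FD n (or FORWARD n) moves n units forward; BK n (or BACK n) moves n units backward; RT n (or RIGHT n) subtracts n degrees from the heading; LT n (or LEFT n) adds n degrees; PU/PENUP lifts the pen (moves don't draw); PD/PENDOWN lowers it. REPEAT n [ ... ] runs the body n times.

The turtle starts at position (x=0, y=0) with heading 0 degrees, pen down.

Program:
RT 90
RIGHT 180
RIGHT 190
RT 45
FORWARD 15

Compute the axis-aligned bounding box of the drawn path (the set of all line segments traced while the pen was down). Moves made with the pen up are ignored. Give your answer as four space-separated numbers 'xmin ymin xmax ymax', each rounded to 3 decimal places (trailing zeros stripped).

Answer: -12.287 -8.604 0 0

Derivation:
Executing turtle program step by step:
Start: pos=(0,0), heading=0, pen down
RT 90: heading 0 -> 270
RT 180: heading 270 -> 90
RT 190: heading 90 -> 260
RT 45: heading 260 -> 215
FD 15: (0,0) -> (-12.287,-8.604) [heading=215, draw]
Final: pos=(-12.287,-8.604), heading=215, 1 segment(s) drawn

Segment endpoints: x in {-12.287, 0}, y in {-8.604, 0}
xmin=-12.287, ymin=-8.604, xmax=0, ymax=0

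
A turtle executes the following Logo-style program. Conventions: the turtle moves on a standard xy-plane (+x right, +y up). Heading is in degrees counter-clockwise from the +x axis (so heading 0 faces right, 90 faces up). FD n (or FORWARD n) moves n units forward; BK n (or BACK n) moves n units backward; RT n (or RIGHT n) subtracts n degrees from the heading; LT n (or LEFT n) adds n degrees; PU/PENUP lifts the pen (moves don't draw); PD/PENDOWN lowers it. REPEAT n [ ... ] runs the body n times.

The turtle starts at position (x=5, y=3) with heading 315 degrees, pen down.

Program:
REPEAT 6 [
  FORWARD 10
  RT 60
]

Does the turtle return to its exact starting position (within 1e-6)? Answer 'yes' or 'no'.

Executing turtle program step by step:
Start: pos=(5,3), heading=315, pen down
REPEAT 6 [
  -- iteration 1/6 --
  FD 10: (5,3) -> (12.071,-4.071) [heading=315, draw]
  RT 60: heading 315 -> 255
  -- iteration 2/6 --
  FD 10: (12.071,-4.071) -> (9.483,-13.73) [heading=255, draw]
  RT 60: heading 255 -> 195
  -- iteration 3/6 --
  FD 10: (9.483,-13.73) -> (-0.176,-16.319) [heading=195, draw]
  RT 60: heading 195 -> 135
  -- iteration 4/6 --
  FD 10: (-0.176,-16.319) -> (-7.247,-9.247) [heading=135, draw]
  RT 60: heading 135 -> 75
  -- iteration 5/6 --
  FD 10: (-7.247,-9.247) -> (-4.659,0.412) [heading=75, draw]
  RT 60: heading 75 -> 15
  -- iteration 6/6 --
  FD 10: (-4.659,0.412) -> (5,3) [heading=15, draw]
  RT 60: heading 15 -> 315
]
Final: pos=(5,3), heading=315, 6 segment(s) drawn

Start position: (5, 3)
Final position: (5, 3)
Distance = 0; < 1e-6 -> CLOSED

Answer: yes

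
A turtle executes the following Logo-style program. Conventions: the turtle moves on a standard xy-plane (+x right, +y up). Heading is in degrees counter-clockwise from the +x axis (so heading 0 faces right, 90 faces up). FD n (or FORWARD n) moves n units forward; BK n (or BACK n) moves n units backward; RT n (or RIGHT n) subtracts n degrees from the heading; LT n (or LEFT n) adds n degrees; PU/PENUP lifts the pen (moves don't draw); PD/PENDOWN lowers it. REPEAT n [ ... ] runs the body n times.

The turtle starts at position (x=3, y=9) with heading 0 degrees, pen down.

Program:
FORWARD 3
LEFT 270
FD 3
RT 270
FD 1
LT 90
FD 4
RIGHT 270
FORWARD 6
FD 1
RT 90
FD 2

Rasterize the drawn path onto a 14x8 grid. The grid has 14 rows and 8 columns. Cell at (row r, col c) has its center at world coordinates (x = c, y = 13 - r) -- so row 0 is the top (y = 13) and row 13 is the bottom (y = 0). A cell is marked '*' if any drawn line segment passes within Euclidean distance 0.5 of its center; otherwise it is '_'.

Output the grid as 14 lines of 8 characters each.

Segment 0: (3,9) -> (6,9)
Segment 1: (6,9) -> (6,6)
Segment 2: (6,6) -> (7,6)
Segment 3: (7,6) -> (7,10)
Segment 4: (7,10) -> (1,10)
Segment 5: (1,10) -> (-0,10)
Segment 6: (-0,10) -> (-0,12)

Answer: ________
*_______
*_______
********
___*****
______**
______**
______**
________
________
________
________
________
________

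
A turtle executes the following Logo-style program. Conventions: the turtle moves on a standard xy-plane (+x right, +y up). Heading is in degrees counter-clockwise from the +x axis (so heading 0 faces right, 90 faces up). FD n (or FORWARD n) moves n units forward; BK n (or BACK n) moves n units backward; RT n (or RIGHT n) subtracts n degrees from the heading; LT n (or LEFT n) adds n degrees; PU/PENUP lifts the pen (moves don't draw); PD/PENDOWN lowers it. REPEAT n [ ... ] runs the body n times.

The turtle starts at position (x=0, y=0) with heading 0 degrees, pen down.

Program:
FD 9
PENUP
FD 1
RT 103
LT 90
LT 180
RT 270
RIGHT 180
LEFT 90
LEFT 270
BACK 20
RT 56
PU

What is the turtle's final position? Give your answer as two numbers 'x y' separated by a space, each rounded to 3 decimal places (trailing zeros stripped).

Executing turtle program step by step:
Start: pos=(0,0), heading=0, pen down
FD 9: (0,0) -> (9,0) [heading=0, draw]
PU: pen up
FD 1: (9,0) -> (10,0) [heading=0, move]
RT 103: heading 0 -> 257
LT 90: heading 257 -> 347
LT 180: heading 347 -> 167
RT 270: heading 167 -> 257
RT 180: heading 257 -> 77
LT 90: heading 77 -> 167
LT 270: heading 167 -> 77
BK 20: (10,0) -> (5.501,-19.487) [heading=77, move]
RT 56: heading 77 -> 21
PU: pen up
Final: pos=(5.501,-19.487), heading=21, 1 segment(s) drawn

Answer: 5.501 -19.487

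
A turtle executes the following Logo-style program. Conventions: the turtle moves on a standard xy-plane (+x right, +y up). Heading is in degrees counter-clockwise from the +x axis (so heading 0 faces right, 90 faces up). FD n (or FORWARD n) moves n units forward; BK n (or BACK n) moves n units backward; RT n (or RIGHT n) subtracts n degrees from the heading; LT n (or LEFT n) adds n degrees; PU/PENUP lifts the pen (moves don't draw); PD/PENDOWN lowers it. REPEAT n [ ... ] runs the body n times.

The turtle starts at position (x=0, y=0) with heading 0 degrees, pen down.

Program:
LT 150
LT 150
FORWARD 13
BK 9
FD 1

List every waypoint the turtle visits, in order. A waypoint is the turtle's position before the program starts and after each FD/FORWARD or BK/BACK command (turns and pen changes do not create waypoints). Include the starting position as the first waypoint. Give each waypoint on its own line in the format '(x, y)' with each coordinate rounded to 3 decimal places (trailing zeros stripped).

Answer: (0, 0)
(6.5, -11.258)
(2, -3.464)
(2.5, -4.33)

Derivation:
Executing turtle program step by step:
Start: pos=(0,0), heading=0, pen down
LT 150: heading 0 -> 150
LT 150: heading 150 -> 300
FD 13: (0,0) -> (6.5,-11.258) [heading=300, draw]
BK 9: (6.5,-11.258) -> (2,-3.464) [heading=300, draw]
FD 1: (2,-3.464) -> (2.5,-4.33) [heading=300, draw]
Final: pos=(2.5,-4.33), heading=300, 3 segment(s) drawn
Waypoints (4 total):
(0, 0)
(6.5, -11.258)
(2, -3.464)
(2.5, -4.33)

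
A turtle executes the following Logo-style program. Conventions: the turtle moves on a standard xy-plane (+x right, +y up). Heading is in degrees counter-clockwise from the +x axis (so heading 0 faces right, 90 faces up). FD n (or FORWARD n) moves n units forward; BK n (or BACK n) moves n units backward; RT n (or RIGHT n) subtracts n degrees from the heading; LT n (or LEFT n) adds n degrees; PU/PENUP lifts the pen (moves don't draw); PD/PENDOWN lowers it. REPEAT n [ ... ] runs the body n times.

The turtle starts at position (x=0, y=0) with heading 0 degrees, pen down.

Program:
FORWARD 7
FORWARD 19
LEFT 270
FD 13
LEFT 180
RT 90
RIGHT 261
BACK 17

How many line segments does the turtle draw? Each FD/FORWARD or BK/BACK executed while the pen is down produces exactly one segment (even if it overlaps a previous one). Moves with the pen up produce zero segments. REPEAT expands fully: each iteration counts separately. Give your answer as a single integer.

Answer: 4

Derivation:
Executing turtle program step by step:
Start: pos=(0,0), heading=0, pen down
FD 7: (0,0) -> (7,0) [heading=0, draw]
FD 19: (7,0) -> (26,0) [heading=0, draw]
LT 270: heading 0 -> 270
FD 13: (26,0) -> (26,-13) [heading=270, draw]
LT 180: heading 270 -> 90
RT 90: heading 90 -> 0
RT 261: heading 0 -> 99
BK 17: (26,-13) -> (28.659,-29.791) [heading=99, draw]
Final: pos=(28.659,-29.791), heading=99, 4 segment(s) drawn
Segments drawn: 4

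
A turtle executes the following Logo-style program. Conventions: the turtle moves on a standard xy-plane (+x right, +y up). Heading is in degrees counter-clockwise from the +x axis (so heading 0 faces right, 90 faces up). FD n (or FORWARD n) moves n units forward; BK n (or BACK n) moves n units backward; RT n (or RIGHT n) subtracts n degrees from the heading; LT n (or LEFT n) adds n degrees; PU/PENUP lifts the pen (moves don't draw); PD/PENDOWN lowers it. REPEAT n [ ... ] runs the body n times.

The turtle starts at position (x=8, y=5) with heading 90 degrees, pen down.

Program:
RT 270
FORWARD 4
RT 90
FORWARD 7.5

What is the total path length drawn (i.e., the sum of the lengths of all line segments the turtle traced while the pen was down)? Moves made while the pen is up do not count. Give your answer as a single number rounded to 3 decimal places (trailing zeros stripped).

Answer: 11.5

Derivation:
Executing turtle program step by step:
Start: pos=(8,5), heading=90, pen down
RT 270: heading 90 -> 180
FD 4: (8,5) -> (4,5) [heading=180, draw]
RT 90: heading 180 -> 90
FD 7.5: (4,5) -> (4,12.5) [heading=90, draw]
Final: pos=(4,12.5), heading=90, 2 segment(s) drawn

Segment lengths:
  seg 1: (8,5) -> (4,5), length = 4
  seg 2: (4,5) -> (4,12.5), length = 7.5
Total = 11.5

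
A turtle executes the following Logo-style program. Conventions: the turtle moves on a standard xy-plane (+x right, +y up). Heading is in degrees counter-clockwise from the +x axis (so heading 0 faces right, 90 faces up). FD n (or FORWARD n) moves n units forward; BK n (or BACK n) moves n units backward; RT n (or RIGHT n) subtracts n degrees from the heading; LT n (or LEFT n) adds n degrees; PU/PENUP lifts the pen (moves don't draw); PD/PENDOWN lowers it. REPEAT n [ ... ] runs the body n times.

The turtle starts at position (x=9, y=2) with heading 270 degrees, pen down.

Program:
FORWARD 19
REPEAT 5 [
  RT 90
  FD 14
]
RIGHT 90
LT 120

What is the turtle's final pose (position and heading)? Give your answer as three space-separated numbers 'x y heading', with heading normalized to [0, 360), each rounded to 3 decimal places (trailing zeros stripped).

Answer: -5 -17 210

Derivation:
Executing turtle program step by step:
Start: pos=(9,2), heading=270, pen down
FD 19: (9,2) -> (9,-17) [heading=270, draw]
REPEAT 5 [
  -- iteration 1/5 --
  RT 90: heading 270 -> 180
  FD 14: (9,-17) -> (-5,-17) [heading=180, draw]
  -- iteration 2/5 --
  RT 90: heading 180 -> 90
  FD 14: (-5,-17) -> (-5,-3) [heading=90, draw]
  -- iteration 3/5 --
  RT 90: heading 90 -> 0
  FD 14: (-5,-3) -> (9,-3) [heading=0, draw]
  -- iteration 4/5 --
  RT 90: heading 0 -> 270
  FD 14: (9,-3) -> (9,-17) [heading=270, draw]
  -- iteration 5/5 --
  RT 90: heading 270 -> 180
  FD 14: (9,-17) -> (-5,-17) [heading=180, draw]
]
RT 90: heading 180 -> 90
LT 120: heading 90 -> 210
Final: pos=(-5,-17), heading=210, 6 segment(s) drawn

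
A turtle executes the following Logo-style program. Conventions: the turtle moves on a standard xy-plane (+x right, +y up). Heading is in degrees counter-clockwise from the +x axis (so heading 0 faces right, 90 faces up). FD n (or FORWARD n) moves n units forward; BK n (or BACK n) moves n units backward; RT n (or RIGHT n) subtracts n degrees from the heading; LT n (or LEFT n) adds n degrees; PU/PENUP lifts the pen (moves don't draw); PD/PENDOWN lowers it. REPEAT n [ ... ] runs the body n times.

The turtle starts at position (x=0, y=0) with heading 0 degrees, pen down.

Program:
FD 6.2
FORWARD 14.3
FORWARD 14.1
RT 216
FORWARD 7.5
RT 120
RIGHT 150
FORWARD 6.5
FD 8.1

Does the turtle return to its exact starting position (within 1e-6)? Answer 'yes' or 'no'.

Executing turtle program step by step:
Start: pos=(0,0), heading=0, pen down
FD 6.2: (0,0) -> (6.2,0) [heading=0, draw]
FD 14.3: (6.2,0) -> (20.5,0) [heading=0, draw]
FD 14.1: (20.5,0) -> (34.6,0) [heading=0, draw]
RT 216: heading 0 -> 144
FD 7.5: (34.6,0) -> (28.532,4.408) [heading=144, draw]
RT 120: heading 144 -> 24
RT 150: heading 24 -> 234
FD 6.5: (28.532,4.408) -> (24.712,-0.85) [heading=234, draw]
FD 8.1: (24.712,-0.85) -> (19.951,-7.403) [heading=234, draw]
Final: pos=(19.951,-7.403), heading=234, 6 segment(s) drawn

Start position: (0, 0)
Final position: (19.951, -7.403)
Distance = 21.28; >= 1e-6 -> NOT closed

Answer: no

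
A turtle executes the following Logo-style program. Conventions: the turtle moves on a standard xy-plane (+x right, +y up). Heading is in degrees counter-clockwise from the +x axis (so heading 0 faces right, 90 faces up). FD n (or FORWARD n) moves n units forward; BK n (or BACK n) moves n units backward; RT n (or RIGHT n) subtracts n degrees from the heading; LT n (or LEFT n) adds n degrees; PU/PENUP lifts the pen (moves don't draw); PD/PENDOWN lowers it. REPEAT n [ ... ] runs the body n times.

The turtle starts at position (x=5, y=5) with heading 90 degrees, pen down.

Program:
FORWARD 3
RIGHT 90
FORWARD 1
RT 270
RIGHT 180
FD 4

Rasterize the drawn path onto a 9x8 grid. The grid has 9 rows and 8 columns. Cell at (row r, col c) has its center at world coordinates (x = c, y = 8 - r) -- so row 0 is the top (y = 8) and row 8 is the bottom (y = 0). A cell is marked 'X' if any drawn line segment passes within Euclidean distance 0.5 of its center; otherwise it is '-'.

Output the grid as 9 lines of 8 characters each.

Answer: -----XX-
-----XX-
-----XX-
-----XX-
------X-
--------
--------
--------
--------

Derivation:
Segment 0: (5,5) -> (5,8)
Segment 1: (5,8) -> (6,8)
Segment 2: (6,8) -> (6,4)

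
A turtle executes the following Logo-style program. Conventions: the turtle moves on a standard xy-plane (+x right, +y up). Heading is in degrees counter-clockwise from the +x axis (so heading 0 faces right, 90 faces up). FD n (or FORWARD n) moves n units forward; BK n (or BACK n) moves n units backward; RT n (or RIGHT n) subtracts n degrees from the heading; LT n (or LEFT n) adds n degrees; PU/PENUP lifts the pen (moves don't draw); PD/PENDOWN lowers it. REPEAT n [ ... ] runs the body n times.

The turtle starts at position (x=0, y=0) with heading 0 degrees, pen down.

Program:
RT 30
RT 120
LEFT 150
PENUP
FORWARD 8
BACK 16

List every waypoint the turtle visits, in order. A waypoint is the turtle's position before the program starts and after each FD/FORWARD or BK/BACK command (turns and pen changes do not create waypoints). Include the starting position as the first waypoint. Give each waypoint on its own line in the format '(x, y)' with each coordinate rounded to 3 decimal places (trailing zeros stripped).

Answer: (0, 0)
(8, 0)
(-8, 0)

Derivation:
Executing turtle program step by step:
Start: pos=(0,0), heading=0, pen down
RT 30: heading 0 -> 330
RT 120: heading 330 -> 210
LT 150: heading 210 -> 0
PU: pen up
FD 8: (0,0) -> (8,0) [heading=0, move]
BK 16: (8,0) -> (-8,0) [heading=0, move]
Final: pos=(-8,0), heading=0, 0 segment(s) drawn
Waypoints (3 total):
(0, 0)
(8, 0)
(-8, 0)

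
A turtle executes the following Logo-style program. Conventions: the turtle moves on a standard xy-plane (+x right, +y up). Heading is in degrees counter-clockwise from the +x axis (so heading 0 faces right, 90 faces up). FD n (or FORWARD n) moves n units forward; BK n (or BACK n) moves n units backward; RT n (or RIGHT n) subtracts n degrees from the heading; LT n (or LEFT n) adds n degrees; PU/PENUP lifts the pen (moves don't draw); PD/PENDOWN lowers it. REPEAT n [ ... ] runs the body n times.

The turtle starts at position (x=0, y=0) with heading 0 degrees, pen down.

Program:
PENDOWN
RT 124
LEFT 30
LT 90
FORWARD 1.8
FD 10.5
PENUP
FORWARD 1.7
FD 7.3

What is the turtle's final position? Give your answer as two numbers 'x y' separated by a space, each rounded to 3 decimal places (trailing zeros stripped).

Answer: 21.248 -1.486

Derivation:
Executing turtle program step by step:
Start: pos=(0,0), heading=0, pen down
PD: pen down
RT 124: heading 0 -> 236
LT 30: heading 236 -> 266
LT 90: heading 266 -> 356
FD 1.8: (0,0) -> (1.796,-0.126) [heading=356, draw]
FD 10.5: (1.796,-0.126) -> (12.27,-0.858) [heading=356, draw]
PU: pen up
FD 1.7: (12.27,-0.858) -> (13.966,-0.977) [heading=356, move]
FD 7.3: (13.966,-0.977) -> (21.248,-1.486) [heading=356, move]
Final: pos=(21.248,-1.486), heading=356, 2 segment(s) drawn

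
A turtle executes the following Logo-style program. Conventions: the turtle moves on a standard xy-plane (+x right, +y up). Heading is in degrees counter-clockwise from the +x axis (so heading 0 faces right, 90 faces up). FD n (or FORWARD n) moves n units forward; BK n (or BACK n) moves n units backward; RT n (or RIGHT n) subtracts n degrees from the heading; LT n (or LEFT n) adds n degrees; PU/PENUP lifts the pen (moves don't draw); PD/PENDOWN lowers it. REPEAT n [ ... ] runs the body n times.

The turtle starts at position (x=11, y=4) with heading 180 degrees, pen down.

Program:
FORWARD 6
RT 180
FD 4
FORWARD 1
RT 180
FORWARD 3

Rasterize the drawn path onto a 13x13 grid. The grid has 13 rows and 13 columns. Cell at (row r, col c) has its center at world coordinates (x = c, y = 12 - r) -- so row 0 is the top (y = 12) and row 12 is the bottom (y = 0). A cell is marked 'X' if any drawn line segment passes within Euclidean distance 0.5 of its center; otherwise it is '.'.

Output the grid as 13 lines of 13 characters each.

Answer: .............
.............
.............
.............
.............
.............
.............
.............
.....XXXXXXX.
.............
.............
.............
.............

Derivation:
Segment 0: (11,4) -> (5,4)
Segment 1: (5,4) -> (9,4)
Segment 2: (9,4) -> (10,4)
Segment 3: (10,4) -> (7,4)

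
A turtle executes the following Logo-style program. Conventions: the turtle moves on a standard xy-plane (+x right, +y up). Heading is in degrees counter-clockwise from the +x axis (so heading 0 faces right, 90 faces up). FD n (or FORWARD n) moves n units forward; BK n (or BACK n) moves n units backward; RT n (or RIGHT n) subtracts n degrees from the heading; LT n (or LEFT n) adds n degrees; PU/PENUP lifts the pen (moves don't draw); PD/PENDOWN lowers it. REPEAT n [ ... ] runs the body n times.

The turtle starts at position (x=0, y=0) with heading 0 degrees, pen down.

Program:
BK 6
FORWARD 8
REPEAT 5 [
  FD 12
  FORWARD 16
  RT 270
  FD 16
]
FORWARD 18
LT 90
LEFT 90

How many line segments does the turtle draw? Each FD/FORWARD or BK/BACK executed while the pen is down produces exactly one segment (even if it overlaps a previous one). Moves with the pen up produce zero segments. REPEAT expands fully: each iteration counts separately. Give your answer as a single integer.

Executing turtle program step by step:
Start: pos=(0,0), heading=0, pen down
BK 6: (0,0) -> (-6,0) [heading=0, draw]
FD 8: (-6,0) -> (2,0) [heading=0, draw]
REPEAT 5 [
  -- iteration 1/5 --
  FD 12: (2,0) -> (14,0) [heading=0, draw]
  FD 16: (14,0) -> (30,0) [heading=0, draw]
  RT 270: heading 0 -> 90
  FD 16: (30,0) -> (30,16) [heading=90, draw]
  -- iteration 2/5 --
  FD 12: (30,16) -> (30,28) [heading=90, draw]
  FD 16: (30,28) -> (30,44) [heading=90, draw]
  RT 270: heading 90 -> 180
  FD 16: (30,44) -> (14,44) [heading=180, draw]
  -- iteration 3/5 --
  FD 12: (14,44) -> (2,44) [heading=180, draw]
  FD 16: (2,44) -> (-14,44) [heading=180, draw]
  RT 270: heading 180 -> 270
  FD 16: (-14,44) -> (-14,28) [heading=270, draw]
  -- iteration 4/5 --
  FD 12: (-14,28) -> (-14,16) [heading=270, draw]
  FD 16: (-14,16) -> (-14,0) [heading=270, draw]
  RT 270: heading 270 -> 0
  FD 16: (-14,0) -> (2,0) [heading=0, draw]
  -- iteration 5/5 --
  FD 12: (2,0) -> (14,0) [heading=0, draw]
  FD 16: (14,0) -> (30,0) [heading=0, draw]
  RT 270: heading 0 -> 90
  FD 16: (30,0) -> (30,16) [heading=90, draw]
]
FD 18: (30,16) -> (30,34) [heading=90, draw]
LT 90: heading 90 -> 180
LT 90: heading 180 -> 270
Final: pos=(30,34), heading=270, 18 segment(s) drawn
Segments drawn: 18

Answer: 18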